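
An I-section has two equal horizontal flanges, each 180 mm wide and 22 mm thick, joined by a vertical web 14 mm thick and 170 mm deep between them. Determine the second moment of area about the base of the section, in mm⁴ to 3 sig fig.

Break the section into simple shapes (no overlaps), measuring from the bottom-left corner of the bounding box.
Bottom flange: 180 × 22, A = 3 960 mm², y = 11 mm, Ī = 159 720 mm⁴.
Web: 14 × 170, A = 2 380 mm², y = 107 mm, Ī = 5 731 833 mm⁴.
Top flange: 180 × 22, A = 3 960 mm², y = 203 mm, Ī = 159 720 mm⁴.
Transfer each piece to the bottom edge using Ī + A·d² with d = y − 0:
  bottom flange: d = 11 mm → contributes +638 880 mm⁴
  web: d = 107 mm → contributes +32 980 453 mm⁴
  top flange: d = 203 mm → contributes +163 347 360 mm⁴
Total I = 196 966 693 mm⁴.

I_base ≈ 1.97 × 10⁸ mm⁴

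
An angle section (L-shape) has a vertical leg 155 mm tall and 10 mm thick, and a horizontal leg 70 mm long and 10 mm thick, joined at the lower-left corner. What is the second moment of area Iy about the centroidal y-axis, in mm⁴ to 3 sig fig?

Split into non-overlapping primitives; take the origin at the lower-left of the bounding box.
Vertical leg: 10 × 155, A = 1 550 mm², x = 5 mm, Ī = 12 917 mm⁴.
Horizontal leg (remainder): 60 × 10, A = 600 mm², x = 40 mm, Ī = 180 000 mm⁴.
Centroid: x̄ = ΣA·x / ΣA = 14.767 mm.
Transfer each piece to the centroidal y-axis using Ī + A·d² with d = x − 14.767:
  vertical leg: d = -9.7674 mm → contributes +160 791 mm⁴
  horizontal leg (remainder): d = 25.233 mm → contributes +562 009 mm⁴
Total I = 722 800 mm⁴.

Iy ≈ 7.23 × 10⁵ mm⁴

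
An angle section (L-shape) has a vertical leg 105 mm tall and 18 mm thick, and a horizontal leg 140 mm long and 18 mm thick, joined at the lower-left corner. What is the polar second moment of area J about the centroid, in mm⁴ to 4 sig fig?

Split into non-overlapping primitives; take the origin at the lower-left of the bounding box.
Vertical leg: 18 × 105, A = 1 890 mm², y = 52.5 mm, Ī = 1 736 438 mm⁴.
Horizontal leg (remainder): 122 × 18, A = 2 196 mm², y = 9 mm, Ī = 59 292 mm⁴.
Centroid: ȳ = ΣA·y / ΣA = 29.1211 mm.
Transfer each piece to the centroidal x-axis using Ī + A·d² with d = y − 29.1211:
  vertical leg: d = 23.3789 mm → contributes +2 769 456 mm⁴
  horizontal leg (remainder): d = -20.1211 mm → contributes +948 366 mm⁴
Total I = 3 717 822 mm⁴.
For the y-axis: x̄ = 46.6211 mm.
Repeating about the centroidal y-axis gives I_y = 7 752 080 mm⁴.
Polar second moment: J = I_x + I_y = 11 469 902 mm⁴.

J ≈ 1.147 × 10⁷ mm⁴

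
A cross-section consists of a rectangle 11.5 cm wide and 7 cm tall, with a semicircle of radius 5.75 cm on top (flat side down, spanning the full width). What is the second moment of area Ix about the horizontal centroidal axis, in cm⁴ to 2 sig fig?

Ix ≈ 1600 cm⁴

Split into non-overlapping primitives; take the origin at the lower-left of the bounding box.
Rectangular body: 11.5 × 7, A = 80.5 cm², y = 3.5 cm, Ī = 328.7 cm⁴.
Semicircular cap: semicircle r = 5.75, A = 51.93 cm², y = 9.44 cm, Ī = 120 cm⁴.
Centroid: ȳ = ΣA·y / ΣA = 5.83 cm.
Transfer each piece to the horizontal centroidal axis using Ī + A·d² with d = y − 5.83:
  rectangular body: d = -2.33 cm → contributes +765.6 cm⁴
  semicircular cap: d = 3.611 cm → contributes +797.1 cm⁴
Total I = 1 563 cm⁴.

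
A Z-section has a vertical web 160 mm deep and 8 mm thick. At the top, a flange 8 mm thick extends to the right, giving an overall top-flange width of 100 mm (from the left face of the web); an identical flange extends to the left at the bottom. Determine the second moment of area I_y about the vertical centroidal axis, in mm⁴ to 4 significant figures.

I_y ≈ 4.725 × 10⁶ mm⁴

Split into non-overlapping primitives; take the origin at the lower-left of the bounding box.
Web: 8 × 160, A = 1 280 mm², x = 96 mm, Ī = 6826.67 mm⁴.
Top flange (beyond web): 92 × 8, A = 736 mm², x = 146 mm, Ī = 519 125 mm⁴.
Bottom flange (beyond web): 92 × 8, A = 736 mm², x = 46 mm, Ī = 519 125 mm⁴.
Centroid: x̄ = ΣA·x / ΣA = 96 mm.
Transfer each piece to the vertical centroidal axis using Ī + A·d² with d = x − 96:
  web: d = 0 mm → contributes +6826.67 mm⁴
  top flange (beyond web): d = 50 mm → contributes +2 359 125 mm⁴
  bottom flange (beyond web): d = -50 mm → contributes +2 359 125 mm⁴
Total I = 4 725 077 mm⁴.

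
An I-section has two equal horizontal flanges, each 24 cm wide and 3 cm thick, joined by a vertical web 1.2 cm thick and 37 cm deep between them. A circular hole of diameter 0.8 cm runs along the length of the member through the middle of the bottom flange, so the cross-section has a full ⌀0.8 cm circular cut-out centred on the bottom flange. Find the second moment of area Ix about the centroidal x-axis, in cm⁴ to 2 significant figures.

Ix ≈ 6.3 × 10⁴ cm⁴

Decompose the section into non-overlapping parts with the origin at the bottom-left of its bounding rectangle.
Bottom flange: 24 × 3, A = 72 cm², y = 1.5 cm, Ī = 54 cm⁴.
Web: 1.2 × 37, A = 44.4 cm², y = 21.5 cm, Ī = 5 065 cm⁴.
Top flange: 24 × 3, A = 72 cm², y = 41.5 cm, Ī = 54 cm⁴.
Hole (subtracted): ⌀0.8, A = 0.5027 cm², y = 1.5 cm, Ī = 0.02011 cm⁴.
Centroid: ȳ = ΣA·y / ΣA = 21.55 cm.
Transfer each piece to the centroidal x-axis using Ī + A·d² with d = y − 21.55:
  bottom flange: d = -20.05 cm → contributes +29 008 cm⁴
  web: d = -0.0535 cm → contributes +5 065 cm⁴
  top flange: d = 19.95 cm → contributes +28 700 cm⁴
  hole: d = -20.05 cm → contributes −202.2 cm⁴
Total I = 62 572 cm⁴.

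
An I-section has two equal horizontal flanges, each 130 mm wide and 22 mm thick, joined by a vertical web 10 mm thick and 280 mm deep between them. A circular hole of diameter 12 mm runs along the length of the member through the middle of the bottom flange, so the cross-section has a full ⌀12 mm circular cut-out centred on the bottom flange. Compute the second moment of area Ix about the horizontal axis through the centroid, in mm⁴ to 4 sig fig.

Split into non-overlapping primitives; take the origin at the lower-left of the bounding box.
Bottom flange: 130 × 22, A = 2 860 mm², y = 11 mm, Ī = 115 353 mm⁴.
Web: 10 × 280, A = 2 800 mm², y = 162 mm, Ī = 18 293 333 mm⁴.
Top flange: 130 × 22, A = 2 860 mm², y = 313 mm, Ī = 115 353 mm⁴.
Hole (subtracted): ⌀12, A = 113.097 mm², y = 11 mm, Ī = 1017.88 mm⁴.
Centroid: ȳ = ΣA·y / ΣA = 164.031 mm.
Transfer each piece to the horizontal axis through the centroid using Ī + A·d² with d = y − 164.031:
  bottom flange: d = -153.031 mm → contributes +67 092 567 mm⁴
  web: d = -2.03139 mm → contributes +18 304 888 mm⁴
  top flange: d = 148.969 mm → contributes +63 583 463 mm⁴
  hole: d = -153.031 mm → contributes −2 649 600 mm⁴
Total I = 146 331 318 mm⁴.

Ix ≈ 1.463 × 10⁸ mm⁴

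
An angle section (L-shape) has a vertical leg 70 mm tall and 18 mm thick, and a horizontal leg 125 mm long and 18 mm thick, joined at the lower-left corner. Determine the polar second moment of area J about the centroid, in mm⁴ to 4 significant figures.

J ≈ 5.928 × 10⁶ mm⁴

Decompose the section into non-overlapping parts with the origin at the bottom-left of its bounding rectangle.
Vertical leg: 18 × 70, A = 1 260 mm², y = 35 mm, Ī = 514 500 mm⁴.
Horizontal leg (remainder): 107 × 18, A = 1 926 mm², y = 9 mm, Ī = 52 002 mm⁴.
Centroid: ȳ = ΣA·y / ΣA = 19.2825 mm.
Transfer each piece to the centroidal x-axis using Ī + A·d² with d = y − 19.2825:
  vertical leg: d = 15.7175 mm → contributes +825 771 mm⁴
  horizontal leg (remainder): d = -10.2825 mm → contributes +255 637 mm⁴
Total I = 1 081 408 mm⁴.
For the y-axis: x̄ = 46.7825 mm.
Repeating about the centroidal y-axis gives I_y = 4 846 955 mm⁴.
Polar second moment: J = I_x + I_y = 5 928 363 mm⁴.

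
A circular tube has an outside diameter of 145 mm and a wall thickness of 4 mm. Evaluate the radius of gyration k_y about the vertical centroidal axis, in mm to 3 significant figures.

k_y ≈ 49.9 mm

Break the section into simple shapes (no overlaps), measuring from the bottom-left corner of the bounding box.
Outer circle: ⌀145, A = 16 513 mm², x = 72.5 mm, Ī = 21 699 109 mm⁴.
Bore (subtracted): ⌀137, A = 14 741 mm², x = 72.5 mm, Ī = 17 292 276 mm⁴.
By symmetry the centroid is at mid-width, x̄ = 72.5 mm.
All pieces are centred on the vertical centroidal axis, so I = ΣĪ (holes subtracted) = 4 406 833 mm⁴.
Radius of gyration: k = √(I/A) = √(4 406 833 / 1771.9) = 49.871 mm.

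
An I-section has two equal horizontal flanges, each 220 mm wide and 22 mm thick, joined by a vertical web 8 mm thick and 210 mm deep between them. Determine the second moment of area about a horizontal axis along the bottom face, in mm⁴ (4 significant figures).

I_base ≈ 3.200 × 10⁸ mm⁴

Decompose the section into non-overlapping parts with the origin at the bottom-left of its bounding rectangle.
Bottom flange: 220 × 22, A = 4 840 mm², y = 11 mm, Ī = 195 213 mm⁴.
Web: 8 × 210, A = 1 680 mm², y = 127 mm, Ī = 6 174 000 mm⁴.
Top flange: 220 × 22, A = 4 840 mm², y = 243 mm, Ī = 195 213 mm⁴.
Transfer each piece to the base of the section using Ī + A·d² with d = y − 0:
  bottom flange: d = 11 mm → contributes +780 853 mm⁴
  web: d = 127 mm → contributes +33 270 720 mm⁴
  top flange: d = 243 mm → contributes +285 992 373 mm⁴
Total I = 320 043 947 mm⁴.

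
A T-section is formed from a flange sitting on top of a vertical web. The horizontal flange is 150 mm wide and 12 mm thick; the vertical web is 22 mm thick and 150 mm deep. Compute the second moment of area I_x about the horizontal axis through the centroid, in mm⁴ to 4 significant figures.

Decompose the section into non-overlapping parts with the origin at the bottom-left of its bounding rectangle.
Flange: 150 × 12, A = 1 800 mm², y = 156 mm, Ī = 21 600 mm⁴.
Web: 22 × 150, A = 3 300 mm², y = 75 mm, Ī = 6 187 500 mm⁴.
Centroid: ȳ = ΣA·y / ΣA = 103.588 mm.
Transfer each piece to the horizontal axis through the centroid using Ī + A·d² with d = y − 103.588:
  flange: d = 52.4118 mm → contributes +4 966 188 mm⁴
  web: d = -28.5882 mm → contributes +8 884 548 mm⁴
Total I = 13 850 735 mm⁴.

I_x ≈ 1.385 × 10⁷ mm⁴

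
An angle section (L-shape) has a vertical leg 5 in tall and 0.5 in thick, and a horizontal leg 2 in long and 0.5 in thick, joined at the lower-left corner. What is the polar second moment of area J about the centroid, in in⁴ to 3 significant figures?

J ≈ 8.91 in⁴

Decompose the section into non-overlapping parts with the origin at the bottom-left of its bounding rectangle.
Vertical leg: 0.5 × 5, A = 2.5 in², y = 2.5 in, Ī = 5.2083 in⁴.
Horizontal leg (remainder): 1.5 × 0.5, A = 0.75 in², y = 0.25 in, Ī = 0.015625 in⁴.
Centroid: ȳ = ΣA·y / ΣA = 1.9808 in.
Transfer each piece to the centroidal x-axis using Ī + A·d² with d = y − 1.9808:
  vertical leg: d = 0.51923 in → contributes +5.8823 in⁴
  horizontal leg (remainder): d = -1.7308 in → contributes +2.2623 in⁴
Total I = 8.1446 in⁴.
For the y-axis: x̄ = 0.48077 in.
Repeating about the centroidal y-axis gives I_y = 0.76963 in⁴.
Polar second moment: J = I_x + I_y = 8.9143 in⁴.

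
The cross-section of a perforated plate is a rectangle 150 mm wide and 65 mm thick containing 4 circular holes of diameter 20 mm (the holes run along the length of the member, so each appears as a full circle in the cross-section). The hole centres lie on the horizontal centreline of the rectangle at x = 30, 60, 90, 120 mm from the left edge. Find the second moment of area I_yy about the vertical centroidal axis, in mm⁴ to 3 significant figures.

I_yy ≈ 1.68 × 10⁷ mm⁴

Decompose the section into non-overlapping parts with the origin at the bottom-left of its bounding rectangle.
Plate: 150 × 65, A = 9 750 mm², x = 75 mm, Ī = 18 281 250 mm⁴.
Hole 1 (subtracted): ⌀20, A = 314.16 mm², x = 30 mm, Ī = 7 854 mm⁴.
Hole 2 (subtracted): ⌀20, A = 314.16 mm², x = 60 mm, Ī = 7 854 mm⁴.
Hole 3 (subtracted): ⌀20, A = 314.16 mm², x = 90 mm, Ī = 7 854 mm⁴.
Hole 4 (subtracted): ⌀20, A = 314.16 mm², x = 120 mm, Ī = 7 854 mm⁴.
By symmetry the centroid is at mid-width, x̄ = 75 mm.
Transfer each piece to the vertical centroidal axis using Ī + A·d² with d = x − 75:
  plate: d = 0 mm → contributes +18 281 250 mm⁴
  hole 1: d = -45 mm → contributes −644 026 mm⁴
  hole 2: d = -15 mm → contributes −78 540 mm⁴
  hole 3: d = 15 mm → contributes −78 540 mm⁴
  hole 4: d = 45 mm → contributes −644 026 mm⁴
Total I = 16 836 117 mm⁴.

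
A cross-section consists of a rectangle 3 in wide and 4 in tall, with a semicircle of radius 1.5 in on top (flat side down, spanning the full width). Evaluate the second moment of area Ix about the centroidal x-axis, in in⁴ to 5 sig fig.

Split into non-overlapping primitives; take the origin at the lower-left of the bounding box.
Rectangular body: 3 × 4, A = 12 in², y = 2 in, Ī = 16 in⁴.
Semicircular cap: semicircle r = 1.5, A = 3.534292 in², y = 4.63662 in, Ī = 0.5556446 in⁴.
Centroid: ȳ = ΣA·y / ΣA = 2.599872 in.
Transfer each piece to the centroidal x-axis using Ī + A·d² with d = y − 2.599872:
  rectangular body: d = -0.5998718 in → contributes +20.31815 in⁴
  semicircular cap: d = 2.036748 in → contributes +15.2171 in⁴
Total I = 35.53525 in⁴.

Ix ≈ 35.535 in⁴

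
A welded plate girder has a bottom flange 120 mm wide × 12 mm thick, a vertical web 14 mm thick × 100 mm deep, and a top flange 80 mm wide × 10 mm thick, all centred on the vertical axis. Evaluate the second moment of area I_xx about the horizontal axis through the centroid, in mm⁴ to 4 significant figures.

Break the section into simple shapes (no overlaps), measuring from the bottom-left corner of the bounding box.
Bottom plate: 120 × 12, A = 1 440 mm², y = 6 mm, Ī = 17 280 mm⁴.
Web plate: 14 × 100, A = 1 400 mm², y = 62 mm, Ī = 1 166 667 mm⁴.
Top plate: 80 × 10, A = 800 mm², y = 117 mm, Ī = 6666.67 mm⁴.
Centroid: ȳ = ΣA·y / ΣA = 51.9341 mm.
Transfer each piece to the horizontal axis through the centroid using Ī + A·d² with d = y − 51.9341:
  bottom plate: d = -45.9341 mm → contributes +3 055 591 mm⁴
  web plate: d = 10.0659 mm → contributes +1 308 519 mm⁴
  top plate: d = 65.0659 mm → contributes +3 393 527 mm⁴
Total I = 7 757 638 mm⁴.

I_xx ≈ 7.758 × 10⁶ mm⁴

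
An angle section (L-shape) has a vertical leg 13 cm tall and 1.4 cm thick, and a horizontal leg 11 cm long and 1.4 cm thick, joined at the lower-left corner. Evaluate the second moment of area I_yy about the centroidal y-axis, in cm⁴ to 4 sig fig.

Decompose the section into non-overlapping parts with the origin at the bottom-left of its bounding rectangle.
Vertical leg: 1.4 × 13, A = 18.2 cm², x = 0.7 cm, Ī = 2.97267 cm⁴.
Horizontal leg (remainder): 9.6 × 1.4, A = 13.44 cm², x = 6.2 cm, Ī = 103.219 cm⁴.
Centroid: x̄ = ΣA·x / ΣA = 3.03628 cm.
Transfer each piece to the centroidal y-axis using Ī + A·d² with d = x − 3.03628:
  vertical leg: d = -2.33628 cm → contributes +102.312 cm⁴
  horizontal leg (remainder): d = 3.16372 cm → contributes +237.742 cm⁴
Total I = 340.054 cm⁴.

I_yy ≈ 340.1 cm⁴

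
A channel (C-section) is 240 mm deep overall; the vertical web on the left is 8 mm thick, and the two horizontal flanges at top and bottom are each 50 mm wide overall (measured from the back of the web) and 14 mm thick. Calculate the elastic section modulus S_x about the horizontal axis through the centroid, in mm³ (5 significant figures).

S_x ≈ 2.0210 × 10⁵ mm³

Split into non-overlapping primitives; take the origin at the lower-left of the bounding box.
Web: 8 × 240, A = 1 920 mm², y = 120 mm, Ī = 9 216 000 mm⁴.
Top flange (beyond web): 42 × 14, A = 588 mm², y = 233 mm, Ī = 9 604 mm⁴.
Bottom flange (beyond web): 42 × 14, A = 588 mm², y = 7 mm, Ī = 9 604 mm⁴.
By symmetry the centroid is at mid-height, ȳ = 120 mm.
Transfer each piece to the horizontal axis through the centroid using Ī + A·d² with d = y − 120:
  web: d = 0 mm → contributes +9 216 000 mm⁴
  top flange (beyond web): d = 113 mm → contributes +7 517 776 mm⁴
  bottom flange (beyond web): d = -113 mm → contributes +7 517 776 mm⁴
Total I = 24 251 552 mm⁴.
Extreme fibre distance c = 120 mm; S = I/c = 202096.3 mm³.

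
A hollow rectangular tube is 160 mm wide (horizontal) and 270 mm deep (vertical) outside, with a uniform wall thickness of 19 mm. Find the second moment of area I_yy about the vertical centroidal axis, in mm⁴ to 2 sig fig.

I_yy ≈ 5.7 × 10⁷ mm⁴

Break the section into simple shapes (no overlaps), measuring from the bottom-left corner of the bounding box.
Outer rectangle: 160 × 270, A = 43 200 mm², x = 80 mm, Ī = 92 160 000 mm⁴.
Inner void (subtracted): 122 × 232, A = 28 304 mm², x = 80 mm, Ī = 35 106 395 mm⁴.
By symmetry the centroid is at mid-width, x̄ = 80 mm.
All pieces are centred on the vertical centroidal axis, so I = ΣĪ (holes subtracted) = 57 053 605 mm⁴.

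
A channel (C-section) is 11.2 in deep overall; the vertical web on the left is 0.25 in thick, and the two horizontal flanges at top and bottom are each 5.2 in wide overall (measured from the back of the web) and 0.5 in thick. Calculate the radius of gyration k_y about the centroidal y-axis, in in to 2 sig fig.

Break the section into simple shapes (no overlaps), measuring from the bottom-left corner of the bounding box.
Web: 0.25 × 11.2, A = 2.8 in², x = 0.125 in, Ī = 0.01458 in⁴.
Top flange (beyond web): 4.95 × 0.5, A = 2.475 in², x = 2.725 in, Ī = 5.054 in⁴.
Bottom flange (beyond web): 4.95 × 0.5, A = 2.475 in², x = 2.725 in, Ī = 5.054 in⁴.
Centroid: x̄ = ΣA·x / ΣA = 1.786 in.
Transfer each piece to the centroidal y-axis using Ī + A·d² with d = x − 1.786:
  web: d = -1.661 in → contributes +7.736 in⁴
  top flange (beyond web): d = 0.9394 in → contributes +7.238 in⁴
  bottom flange (beyond web): d = 0.9394 in → contributes +7.238 in⁴
Total I = 22.21 in⁴.
Radius of gyration: k = √(I/A) = √(22.21 / 7.75) = 1.693 in.

k_y ≈ 1.7 in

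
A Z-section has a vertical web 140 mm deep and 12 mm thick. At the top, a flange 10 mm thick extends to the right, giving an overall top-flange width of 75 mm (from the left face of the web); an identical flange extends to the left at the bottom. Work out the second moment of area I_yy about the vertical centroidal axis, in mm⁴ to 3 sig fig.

Decompose the section into non-overlapping parts with the origin at the bottom-left of its bounding rectangle.
Web: 12 × 140, A = 1 680 mm², x = 69 mm, Ī = 20 160 mm⁴.
Top flange (beyond web): 63 × 10, A = 630 mm², x = 106.5 mm, Ī = 208 373 mm⁴.
Bottom flange (beyond web): 63 × 10, A = 630 mm², x = 31.5 mm, Ī = 208 373 mm⁴.
Centroid: x̄ = ΣA·x / ΣA = 69 mm.
Transfer each piece to the vertical centroidal axis using Ī + A·d² with d = x − 69:
  web: d = 0 mm → contributes +20 160 mm⁴
  top flange (beyond web): d = 37.5 mm → contributes +1 094 310 mm⁴
  bottom flange (beyond web): d = -37.5 mm → contributes +1 094 310 mm⁴
Total I = 2 208 780 mm⁴.

I_yy ≈ 2.21 × 10⁶ mm⁴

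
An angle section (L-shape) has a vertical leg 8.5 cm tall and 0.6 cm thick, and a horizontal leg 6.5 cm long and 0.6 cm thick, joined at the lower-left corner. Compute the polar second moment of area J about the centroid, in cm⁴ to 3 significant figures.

J ≈ 95.9 cm⁴

Treat the section as a set of non-overlapping primitives; coordinates are from the bounding-box lower-left.
Vertical leg: 0.6 × 8.5, A = 5.1 cm², y = 4.25 cm, Ī = 30.706 cm⁴.
Horizontal leg (remainder): 5.9 × 0.6, A = 3.54 cm², y = 0.3 cm, Ī = 0.1062 cm⁴.
Centroid: ȳ = ΣA·y / ΣA = 2.6316 cm.
Transfer each piece to the centroidal x-axis using Ī + A·d² with d = y − 2.6316:
  vertical leg: d = 1.6184 cm → contributes +44.064 cm⁴
  horizontal leg (remainder): d = -2.3316 cm → contributes +19.351 cm⁴
Total I = 63.415 cm⁴.
For the y-axis: x̄ = 1.6316 cm.
Repeating about the centroidal y-axis gives I_y = 32.493 cm⁴.
Polar second moment: J = I_x + I_y = 95.908 cm⁴.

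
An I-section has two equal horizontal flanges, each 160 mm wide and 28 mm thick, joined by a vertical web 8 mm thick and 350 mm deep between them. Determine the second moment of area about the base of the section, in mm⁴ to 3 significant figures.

I_base ≈ 8.34 × 10⁸ mm⁴

Split into non-overlapping primitives; take the origin at the lower-left of the bounding box.
Bottom flange: 160 × 28, A = 4 480 mm², y = 14 mm, Ī = 292 693 mm⁴.
Web: 8 × 350, A = 2 800 mm², y = 203 mm, Ī = 28 583 333 mm⁴.
Top flange: 160 × 28, A = 4 480 mm², y = 392 mm, Ī = 292 693 mm⁴.
Transfer each piece to the base of the section using Ī + A·d² with d = y − 0:
  bottom flange: d = 14 mm → contributes +1 170 773 mm⁴
  web: d = 203 mm → contributes +143 968 533 mm⁴
  top flange: d = 392 mm → contributes +688 707 413 mm⁴
Total I = 833 846 720 mm⁴.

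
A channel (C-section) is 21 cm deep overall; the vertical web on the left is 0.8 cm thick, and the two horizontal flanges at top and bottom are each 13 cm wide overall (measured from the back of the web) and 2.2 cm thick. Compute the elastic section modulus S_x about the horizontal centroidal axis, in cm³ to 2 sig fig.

S_x ≈ 510 cm³

Split into non-overlapping primitives; take the origin at the lower-left of the bounding box.
Web: 0.8 × 21, A = 16.8 cm², y = 10.5 cm, Ī = 617.4 cm⁴.
Top flange (beyond web): 12.2 × 2.2, A = 26.84 cm², y = 19.9 cm, Ī = 10.83 cm⁴.
Bottom flange (beyond web): 12.2 × 2.2, A = 26.84 cm², y = 1.1 cm, Ī = 10.83 cm⁴.
By symmetry the centroid is at mid-height, ȳ = 10.5 cm.
Transfer each piece to the horizontal centroidal axis using Ī + A·d² with d = y − 10.5:
  web: d = 0 cm → contributes +617.4 cm⁴
  top flange (beyond web): d = 9.4 cm → contributes +2 382 cm⁴
  bottom flange (beyond web): d = -9.4 cm → contributes +2 382 cm⁴
Total I = 5 382 cm⁴.
Extreme fibre distance c = 10.5 cm; S = I/c = 512.6 cm³.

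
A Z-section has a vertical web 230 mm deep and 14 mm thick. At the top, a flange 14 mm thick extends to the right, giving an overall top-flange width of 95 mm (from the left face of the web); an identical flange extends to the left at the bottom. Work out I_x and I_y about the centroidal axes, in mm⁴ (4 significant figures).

Split into non-overlapping primitives; take the origin at the lower-left of the bounding box.
Web: 14 × 230, A = 3 220 mm², y = 115 mm, Ī = 14 194 833 mm⁴.
Top flange (beyond web): 81 × 14, A = 1 134 mm², y = 223 mm, Ī = 18 522 mm⁴.
Bottom flange (beyond web): 81 × 14, A = 1 134 mm², y = 7 mm, Ī = 18 522 mm⁴.
Centroid: ȳ = ΣA·y / ΣA = 115 mm.
Transfer each piece to the centroidal x-axis using Ī + A·d² with d = y − 115:
  web: d = 0 mm → contributes +14 194 833 mm⁴
  top flange (beyond web): d = 108 mm → contributes +13 245 498 mm⁴
  bottom flange (beyond web): d = -108 mm → contributes +13 245 498 mm⁴
Total I = 40 685 829 mm⁴.
For the y-axis: x̄ = 88 mm.
Repeating about the centroidal y-axis gives I_y = 6 409 797 mm⁴.

I_x ≈ 4.069 × 10⁷ mm⁴, I_y ≈ 6.410 × 10⁶ mm⁴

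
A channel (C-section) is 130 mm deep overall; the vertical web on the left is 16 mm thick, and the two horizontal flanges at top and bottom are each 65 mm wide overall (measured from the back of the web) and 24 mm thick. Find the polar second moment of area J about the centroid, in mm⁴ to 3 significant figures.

J ≈ 1.13 × 10⁷ mm⁴

Decompose the section into non-overlapping parts with the origin at the bottom-left of its bounding rectangle.
Web: 16 × 130, A = 2 080 mm², y = 65 mm, Ī = 2 929 333 mm⁴.
Top flange (beyond web): 49 × 24, A = 1 176 mm², y = 118 mm, Ī = 56 448 mm⁴.
Bottom flange (beyond web): 49 × 24, A = 1 176 mm², y = 12 mm, Ī = 56 448 mm⁴.
By symmetry the centroid is at mid-height, ȳ = 65 mm.
Transfer each piece to the centroidal x-axis using Ī + A·d² with d = y − 65:
  web: d = 0 mm → contributes +2 929 333 mm⁴
  top flange (beyond web): d = 53 mm → contributes +3 359 832 mm⁴
  bottom flange (beyond web): d = -53 mm → contributes +3 359 832 mm⁴
Total I = 9 648 997 mm⁴.
For the y-axis: x̄ = 25.247 mm.
Repeating about the centroidal y-axis gives I_y = 1 680 886 mm⁴.
Polar second moment: J = I_x + I_y = 11 329 884 mm⁴.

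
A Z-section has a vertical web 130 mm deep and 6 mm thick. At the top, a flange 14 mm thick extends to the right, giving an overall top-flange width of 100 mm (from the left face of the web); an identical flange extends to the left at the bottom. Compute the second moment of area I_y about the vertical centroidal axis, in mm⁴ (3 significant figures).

Break the section into simple shapes (no overlaps), measuring from the bottom-left corner of the bounding box.
Web: 6 × 130, A = 780 mm², x = 97 mm, Ī = 2 340 mm⁴.
Top flange (beyond web): 94 × 14, A = 1 316 mm², x = 147 mm, Ī = 969 015 mm⁴.
Bottom flange (beyond web): 94 × 14, A = 1 316 mm², x = 47 mm, Ī = 969 015 mm⁴.
Centroid: x̄ = ΣA·x / ΣA = 97 mm.
Transfer each piece to the vertical centroidal axis using Ī + A·d² with d = x − 97:
  web: d = 0 mm → contributes +2 340 mm⁴
  top flange (beyond web): d = 50 mm → contributes +4 259 015 mm⁴
  bottom flange (beyond web): d = -50 mm → contributes +4 259 015 mm⁴
Total I = 8 520 369 mm⁴.

I_y ≈ 8.52 × 10⁶ mm⁴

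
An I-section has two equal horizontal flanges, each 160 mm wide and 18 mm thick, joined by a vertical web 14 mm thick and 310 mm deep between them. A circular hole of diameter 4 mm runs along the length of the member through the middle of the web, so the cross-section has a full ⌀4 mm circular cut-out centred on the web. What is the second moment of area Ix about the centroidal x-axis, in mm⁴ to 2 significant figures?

Ix ≈ 1.9 × 10⁸ mm⁴

Decompose the section into non-overlapping parts with the origin at the bottom-left of its bounding rectangle.
Bottom flange: 160 × 18, A = 2 880 mm², y = 9 mm, Ī = 77 760 mm⁴.
Web: 14 × 310, A = 4 340 mm², y = 173 mm, Ī = 34 756 167 mm⁴.
Top flange: 160 × 18, A = 2 880 mm², y = 337 mm, Ī = 77 760 mm⁴.
Hole (subtracted): ⌀4, A = 12.57 mm², y = 173 mm, Ī = 12.57 mm⁴.
By symmetry the centroid is at mid-height, ȳ = 173 mm.
Transfer each piece to the centroidal x-axis using Ī + A·d² with d = y − 173:
  bottom flange: d = -164 mm → contributes +77 538 240 mm⁴
  web: d = 0 mm → contributes +34 756 167 mm⁴
  top flange: d = 164 mm → contributes +77 538 240 mm⁴
  hole: d = 0 mm → contributes −12.57 mm⁴
Total I = 189 832 634 mm⁴.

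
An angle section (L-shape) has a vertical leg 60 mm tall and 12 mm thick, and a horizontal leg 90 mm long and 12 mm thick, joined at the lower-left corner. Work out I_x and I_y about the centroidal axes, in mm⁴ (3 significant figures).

I_x ≈ 4.62 × 10⁵ mm⁴, I_y ≈ 1.31 × 10⁶ mm⁴

Decompose the section into non-overlapping parts with the origin at the bottom-left of its bounding rectangle.
Vertical leg: 12 × 60, A = 720 mm², y = 30 mm, Ī = 216 000 mm⁴.
Horizontal leg (remainder): 78 × 12, A = 936 mm², y = 6 mm, Ī = 11 232 mm⁴.
Centroid: ȳ = ΣA·y / ΣA = 16.435 mm.
Transfer each piece to the centroidal x-axis using Ī + A·d² with d = y − 16.435:
  vertical leg: d = 13.565 mm → contributes +348 491 mm⁴
  horizontal leg (remainder): d = -10.435 mm → contributes +113 148 mm⁴
Total I = 461 639 mm⁴.
For the y-axis: x̄ = 31.435 mm.
Repeating about the centroidal y-axis gives I_y = 1 307 279 mm⁴.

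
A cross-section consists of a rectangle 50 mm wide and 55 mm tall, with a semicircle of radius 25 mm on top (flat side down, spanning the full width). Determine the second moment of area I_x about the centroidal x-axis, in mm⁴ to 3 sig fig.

Treat the section as a set of non-overlapping primitives; coordinates are from the bounding-box lower-left.
Rectangular body: 50 × 55, A = 2 750 mm², y = 27.5 mm, Ī = 693 229 mm⁴.
Semicircular cap: semicircle r = 25, A = 981.75 mm², y = 65.61 mm, Ī = 42 874 mm⁴.
Centroid: ȳ = ΣA·y / ΣA = 37.526 mm.
Transfer each piece to the centroidal x-axis using Ī + A·d² with d = y − 37.526:
  rectangular body: d = -10.026 mm → contributes +969 664 mm⁴
  semicircular cap: d = 28.084 mm → contributes +817 204 mm⁴
Total I = 1 786 868 mm⁴.

I_x ≈ 1.79 × 10⁶ mm⁴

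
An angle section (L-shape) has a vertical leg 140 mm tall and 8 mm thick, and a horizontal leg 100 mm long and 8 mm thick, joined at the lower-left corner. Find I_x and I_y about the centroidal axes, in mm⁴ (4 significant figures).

Split into non-overlapping primitives; take the origin at the lower-left of the bounding box.
Vertical leg: 8 × 140, A = 1 120 mm², y = 70 mm, Ī = 1 829 333 mm⁴.
Horizontal leg (remainder): 92 × 8, A = 736 mm², y = 4 mm, Ī = 3925.33 mm⁴.
Centroid: ȳ = ΣA·y / ΣA = 43.8276 mm.
Transfer each piece to the centroidal x-axis using Ī + A·d² with d = y − 43.8276:
  vertical leg: d = 26.1724 mm → contributes +2 596 528 mm⁴
  horizontal leg (remainder): d = -39.8276 mm → contributes +1 171 395 mm⁴
Total I = 3 767 923 mm⁴.
For the y-axis: x̄ = 23.8276 mm.
Repeating about the centroidal y-axis gives I_y = 1 635 443 mm⁴.

I_x ≈ 3.768 × 10⁶ mm⁴, I_y ≈ 1.635 × 10⁶ mm⁴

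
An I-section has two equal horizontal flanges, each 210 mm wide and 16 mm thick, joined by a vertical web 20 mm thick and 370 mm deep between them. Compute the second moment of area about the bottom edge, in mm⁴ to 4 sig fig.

Break the section into simple shapes (no overlaps), measuring from the bottom-left corner of the bounding box.
Bottom flange: 210 × 16, A = 3 360 mm², y = 8 mm, Ī = 71 680 mm⁴.
Web: 20 × 370, A = 7 400 mm², y = 201 mm, Ī = 84 421 667 mm⁴.
Top flange: 210 × 16, A = 3 360 mm², y = 394 mm, Ī = 71 680 mm⁴.
Transfer each piece to the base of the section using Ī + A·d² with d = y − 0:
  bottom flange: d = 8 mm → contributes +286 720 mm⁴
  web: d = 201 mm → contributes +383 389 067 mm⁴
  top flange: d = 394 mm → contributes +521 664 640 mm⁴
Total I = 905 340 427 mm⁴.

I_base ≈ 9.053 × 10⁸ mm⁴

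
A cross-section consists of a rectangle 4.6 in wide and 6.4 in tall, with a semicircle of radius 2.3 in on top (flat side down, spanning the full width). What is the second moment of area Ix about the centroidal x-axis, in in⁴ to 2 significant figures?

Ix ≈ 220 in⁴

Break the section into simple shapes (no overlaps), measuring from the bottom-left corner of the bounding box.
Rectangular body: 4.6 × 6.4, A = 29.44 in², y = 3.2 in, Ī = 100.5 in⁴.
Semicircular cap: semicircle r = 2.3, A = 8.31 in², y = 7.376 in, Ī = 3.071 in⁴.
Centroid: ȳ = ΣA·y / ΣA = 4.119 in.
Transfer each piece to the centroidal x-axis using Ī + A·d² with d = y − 4.119:
  rectangular body: d = -0.9193 in → contributes +125.4 in⁴
  semicircular cap: d = 3.257 in → contributes +91.21 in⁴
Total I = 216.6 in⁴.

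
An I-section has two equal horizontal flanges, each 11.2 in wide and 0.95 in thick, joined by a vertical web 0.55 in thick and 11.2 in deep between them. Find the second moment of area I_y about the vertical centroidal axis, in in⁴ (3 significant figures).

Treat the section as a set of non-overlapping primitives; coordinates are from the bounding-box lower-left.
Bottom flange: 11.2 × 0.95, A = 10.64 in², x = 5.6 in, Ī = 111.22 in⁴.
Web: 0.55 × 11.2, A = 6.16 in², x = 5.6 in, Ī = 0.15528 in⁴.
Top flange: 11.2 × 0.95, A = 10.64 in², x = 5.6 in, Ī = 111.22 in⁴.
By symmetry the centroid is at mid-width, x̄ = 5.6 in.
All pieces are centred on the vertical centroidal axis, so I = ΣĪ = 222.6 in⁴.

I_y ≈ 223 in⁴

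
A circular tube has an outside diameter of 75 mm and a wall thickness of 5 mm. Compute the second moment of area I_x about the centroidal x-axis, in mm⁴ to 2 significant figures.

I_x ≈ 6.8 × 10⁵ mm⁴

Break the section into simple shapes (no overlaps), measuring from the bottom-left corner of the bounding box.
Outer circle: ⌀75, A = 4 418 mm², y = 37.5 mm, Ī = 1 553 156 mm⁴.
Bore (subtracted): ⌀65, A = 3 318 mm², y = 37.5 mm, Ī = 876 241 mm⁴.
By symmetry the centroid is at mid-height, ȳ = 37.5 mm.
All pieces are centred on the centroidal x-axis, so I = ΣĪ (holes subtracted) = 676 915 mm⁴.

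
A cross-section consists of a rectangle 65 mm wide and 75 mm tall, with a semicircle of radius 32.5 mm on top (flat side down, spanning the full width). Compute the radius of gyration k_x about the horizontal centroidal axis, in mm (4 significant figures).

k_x ≈ 29.44 mm

Treat the section as a set of non-overlapping primitives; coordinates are from the bounding-box lower-left.
Rectangular body: 65 × 75, A = 4 875 mm², y = 37.5 mm, Ī = 2 285 156 mm⁴.
Semicircular cap: semicircle r = 32.5, A = 1659.15 mm², y = 88.7934 mm, Ī = 122 452 mm⁴.
Centroid: ȳ = ΣA·y / ΣA = 50.5244 mm.
Transfer each piece to the horizontal centroidal axis using Ī + A·d² with d = y − 50.5244:
  rectangular body: d = -13.0244 mm → contributes +3 112 132 mm⁴
  semicircular cap: d = 38.269 mm → contributes +2 552 308 mm⁴
Total I = 5 664 440 mm⁴.
Radius of gyration: k = √(I/A) = √(5 664 440 / 6534.15) = 29.4431 mm.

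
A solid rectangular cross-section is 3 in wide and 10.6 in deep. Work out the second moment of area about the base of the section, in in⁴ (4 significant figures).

I_base ≈ 1191 in⁴

The section: 3 × 10.6, A = 31.8 in², y = 5.3 in, Ī = 297.754 in⁴.
Transfer it to the base of the section using Ī + A·d² with d = y − 0:
  the section: d = 5.3 in → contributes +1191.02 in⁴
Total I = 1191.02 in⁴.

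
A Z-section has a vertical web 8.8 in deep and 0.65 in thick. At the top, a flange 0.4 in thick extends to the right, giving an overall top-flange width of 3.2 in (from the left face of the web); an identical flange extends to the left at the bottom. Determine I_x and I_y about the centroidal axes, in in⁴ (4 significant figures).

Treat the section as a set of non-overlapping primitives; coordinates are from the bounding-box lower-left.
Web: 0.65 × 8.8, A = 5.72 in², y = 4.4 in, Ī = 36.9131 in⁴.
Top flange (beyond web): 2.55 × 0.4, A = 1.02 in², y = 8.6 in, Ī = 0.0136 in⁴.
Bottom flange (beyond web): 2.55 × 0.4, A = 1.02 in², y = 0.2 in, Ī = 0.0136 in⁴.
Centroid: ȳ = ΣA·y / ΣA = 4.4 in.
Transfer each piece to the centroidal x-axis using Ī + A·d² with d = y − 4.4:
  web: d = 0 in → contributes +36.9131 in⁴
  top flange (beyond web): d = 4.2 in → contributes +18.0064 in⁴
  bottom flange (beyond web): d = -4.2 in → contributes +18.0064 in⁴
Total I = 72.9259 in⁴.
For the y-axis: x̄ = 2.875 in.
Repeating about the centroidal y-axis gives I_y = 6.52922 in⁴.

I_x ≈ 72.93 in⁴, I_y ≈ 6.529 in⁴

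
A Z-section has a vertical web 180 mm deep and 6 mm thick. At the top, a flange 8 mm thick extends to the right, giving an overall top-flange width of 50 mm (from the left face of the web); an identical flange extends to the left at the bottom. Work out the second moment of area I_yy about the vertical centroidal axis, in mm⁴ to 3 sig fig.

I_yy ≈ 5.57 × 10⁵ mm⁴

Decompose the section into non-overlapping parts with the origin at the bottom-left of its bounding rectangle.
Web: 6 × 180, A = 1 080 mm², x = 47 mm, Ī = 3 240 mm⁴.
Top flange (beyond web): 44 × 8, A = 352 mm², x = 72 mm, Ī = 56 789 mm⁴.
Bottom flange (beyond web): 44 × 8, A = 352 mm², x = 22 mm, Ī = 56 789 mm⁴.
Centroid: x̄ = ΣA·x / ΣA = 47 mm.
Transfer each piece to the vertical centroidal axis using Ī + A·d² with d = x − 47:
  web: d = 0 mm → contributes +3 240 mm⁴
  top flange (beyond web): d = 25 mm → contributes +276 789 mm⁴
  bottom flange (beyond web): d = -25 mm → contributes +276 789 mm⁴
Total I = 556 819 mm⁴.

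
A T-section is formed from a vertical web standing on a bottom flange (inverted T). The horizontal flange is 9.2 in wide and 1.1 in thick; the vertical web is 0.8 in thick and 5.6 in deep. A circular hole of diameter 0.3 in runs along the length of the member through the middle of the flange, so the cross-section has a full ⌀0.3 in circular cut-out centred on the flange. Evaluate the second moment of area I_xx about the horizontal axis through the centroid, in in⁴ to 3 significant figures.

Decompose the section into non-overlapping parts with the origin at the bottom-left of its bounding rectangle.
Flange: 9.2 × 1.1, A = 10.12 in², y = 0.55 in, Ī = 1.0204 in⁴.
Web: 0.8 × 5.6, A = 4.48 in², y = 3.9 in, Ī = 11.708 in⁴.
Hole (subtracted): ⌀0.3, A = 0.070686 in², y = 0.55 in, Ī = 0.00039761 in⁴.
Centroid: ȳ = ΣA·y / ΣA = 1.5829 in.
Transfer each piece to the horizontal axis through the centroid using Ī + A·d² with d = y − 1.5829:
  flange: d = -1.0329 in → contributes +11.818 in⁴
  web: d = 2.3171 in → contributes +35.76 in⁴
  hole: d = -1.0329 in → contributes −0.075818 in⁴
Total I = 47.502 in⁴.

I_xx ≈ 47.5 in⁴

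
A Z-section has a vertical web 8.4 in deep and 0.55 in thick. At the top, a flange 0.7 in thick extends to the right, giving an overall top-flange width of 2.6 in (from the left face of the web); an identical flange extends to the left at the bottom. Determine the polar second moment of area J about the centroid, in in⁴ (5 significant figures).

Split into non-overlapping primitives; take the origin at the lower-left of the bounding box.
Web: 0.55 × 8.4, A = 4.62 in², y = 4.2 in, Ī = 27.1656 in⁴.
Top flange (beyond web): 2.05 × 0.7, A = 1.435 in², y = 8.05 in, Ī = 0.05859583 in⁴.
Bottom flange (beyond web): 2.05 × 0.7, A = 1.435 in², y = 0.35 in, Ī = 0.05859583 in⁴.
Centroid: ȳ = ΣA·y / ΣA = 4.2 in.
Transfer each piece to the centroidal x-axis using Ī + A·d² with d = y − 4.2:
  web: d = 0 in → contributes +27.1656 in⁴
  top flange (beyond web): d = 3.85 in → contributes +21.32888 in⁴
  bottom flange (beyond web): d = -3.85 in → contributes +21.32888 in⁴
Total I = 69.82337 in⁴.
For the y-axis: x̄ = 2.325 in.
Repeating about the centroidal y-axis gives I_y = 5.97186 in⁴.
Polar second moment: J = I_x + I_y = 75.79523 in⁴.

J ≈ 75.795 in⁴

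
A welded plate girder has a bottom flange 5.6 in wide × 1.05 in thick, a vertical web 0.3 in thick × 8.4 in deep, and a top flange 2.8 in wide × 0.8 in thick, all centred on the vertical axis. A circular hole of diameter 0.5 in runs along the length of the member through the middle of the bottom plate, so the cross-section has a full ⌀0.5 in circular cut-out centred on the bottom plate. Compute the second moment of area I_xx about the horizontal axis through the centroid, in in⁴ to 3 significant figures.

Split into non-overlapping primitives; take the origin at the lower-left of the bounding box.
Bottom plate: 5.6 × 1.05, A = 5.88 in², y = 0.525 in, Ī = 0.54023 in⁴.
Web plate: 0.3 × 8.4, A = 2.52 in², y = 5.25 in, Ī = 14.818 in⁴.
Top plate: 2.8 × 0.8, A = 2.24 in², y = 9.85 in, Ī = 0.11947 in⁴.
Hole (subtracted): ⌀0.5, A = 0.19635 in², y = 0.525 in, Ī = 0.003068 in⁴.
Centroid: ȳ = ΣA·y / ΣA = 3.6652 in.
Transfer each piece to the horizontal axis through the centroid using Ī + A·d² with d = y − 3.6652:
  bottom plate: d = -3.1402 in → contributes +58.522 in⁴
  web plate: d = 1.5848 in → contributes +21.147 in⁴
  top plate: d = 6.1848 in → contributes +85.804 in⁴
  hole: d = -3.1402 in → contributes −1.9392 in⁴
Total I = 163.53 in⁴.

I_xx ≈ 164 in⁴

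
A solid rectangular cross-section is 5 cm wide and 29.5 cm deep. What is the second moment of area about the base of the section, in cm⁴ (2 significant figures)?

The section: 5 × 29.5, A = 147.5 cm², y = 14.75 cm, Ī = 10 697 cm⁴.
Transfer it to a horizontal axis along the bottom face using Ī + A·d² with d = y − 0:
  the section: d = 14.75 cm → contributes +42 787 cm⁴
Total I = 42 787 cm⁴.

I_base ≈ 4.3 × 10⁴ cm⁴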